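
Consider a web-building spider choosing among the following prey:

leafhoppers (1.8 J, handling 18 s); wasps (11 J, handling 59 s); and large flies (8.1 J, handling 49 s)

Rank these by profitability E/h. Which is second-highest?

In descending order of E/h:
wasps: 11/59 = 0.186 J/s
large flies: 8.1/49 = 0.165 J/s
leafhoppers: 1.8/18 = 0.1 J/s

large flies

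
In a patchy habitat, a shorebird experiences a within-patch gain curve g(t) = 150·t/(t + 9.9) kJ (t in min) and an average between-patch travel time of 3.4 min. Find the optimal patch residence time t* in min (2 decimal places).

Optimal t* satisfies g'(t*) = g(t*)/(T + t*).
g'(t) = 150·9.9/(t + 9.9)². Setting 150·9.9/(t+9.9)² = 150t/[(t+9.9)(3.4+t)] gives 9.9(3.4+t) = t(t+9.9), so t² = 9.9×3.4 = 33.66.
t* = √33.66 = 5.802 min.

5.80 min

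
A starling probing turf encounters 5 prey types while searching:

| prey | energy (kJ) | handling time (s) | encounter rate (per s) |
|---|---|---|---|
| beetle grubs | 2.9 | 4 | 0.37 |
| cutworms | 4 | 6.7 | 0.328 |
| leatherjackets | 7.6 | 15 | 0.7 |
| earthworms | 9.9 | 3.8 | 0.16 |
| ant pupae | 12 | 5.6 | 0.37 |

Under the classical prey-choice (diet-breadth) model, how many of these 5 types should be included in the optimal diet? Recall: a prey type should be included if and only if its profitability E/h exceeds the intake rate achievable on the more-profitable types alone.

2

E/h in descending order: earthworms 2.61, ant pupae 2.14, beetle grubs 0.725, cutworms 0.597, leatherjackets 0.507 kJ/s. The optimal diet is the largest prefix of this list for which every included type satisfies E_i/h_i > R on the types above it.
Rate on top 1: 0.9851. ant pupae: 2.14 > 0.9851 → include.
Rate on top 2: 1.637. beetle grubs: 0.725 < 1.637 → exclude; stop.
Optimal diet: earthworms, ant pupae — 2 of 5 types.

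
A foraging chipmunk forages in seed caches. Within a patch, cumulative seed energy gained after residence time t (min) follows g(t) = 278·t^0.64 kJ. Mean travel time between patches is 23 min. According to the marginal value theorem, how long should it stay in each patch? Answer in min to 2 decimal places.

40.89 min

By the marginal value theorem, leave when the instantaneous gain rate g'(t) equals the habitat-wide average g(t)/(T + t).
g'(t) = 0.64·278·t^-0.36. Setting 0.64·278·t^-0.36 = 278·t^0.64/(23+t) gives 0.64(23+t) = t, so 0.36·t = 0.64×23.
t* = 0.64×23/0.36 = 40.89 min.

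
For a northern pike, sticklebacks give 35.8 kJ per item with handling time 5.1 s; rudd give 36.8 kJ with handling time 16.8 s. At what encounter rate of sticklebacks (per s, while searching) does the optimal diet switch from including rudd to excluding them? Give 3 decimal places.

0.089 per s

Drop rudd once their profitability E₂/h₂ falls below the rate achievable on sticklebacks alone: E₂/h₂ = λE₁/(1 + λh₁).
Solve for λ: λE₁h₂ = E₂(1 + λh₁) → λ(E₁h₂ − E₂h₁) = E₂ → λ = E₂/(E₁h₂ − E₂h₁).
λ = 36.8/(35.8×16.8 − 36.8×5.1) = 36.8/413.8 = 0.08894 per s.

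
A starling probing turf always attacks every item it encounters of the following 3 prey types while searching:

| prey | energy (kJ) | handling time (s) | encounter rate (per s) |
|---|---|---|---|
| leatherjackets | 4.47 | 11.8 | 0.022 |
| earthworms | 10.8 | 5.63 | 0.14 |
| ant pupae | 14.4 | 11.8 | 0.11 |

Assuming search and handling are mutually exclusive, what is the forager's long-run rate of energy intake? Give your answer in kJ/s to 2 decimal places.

R = (0.022×4.47 + 0.14×10.8 + 0.11×14.4) / (1 + 0.022×11.8 + 0.14×5.63 + 0.11×11.8) = 3.194/3.346 = 0.9547 kJ/s.

0.95 kJ/s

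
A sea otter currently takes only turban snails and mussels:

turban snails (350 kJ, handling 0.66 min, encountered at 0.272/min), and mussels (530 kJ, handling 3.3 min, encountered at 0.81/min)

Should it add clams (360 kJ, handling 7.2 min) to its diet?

No

Current rate: (0.272×350 + 0.81×530)/(1 + 0.272×0.66 + 0.81×3.3) = 136.1 kJ/min.
clams: E/h = 360/7.2 = 50 kJ/min.
50 < 136.1, so adding clams would lower the average — exclude it.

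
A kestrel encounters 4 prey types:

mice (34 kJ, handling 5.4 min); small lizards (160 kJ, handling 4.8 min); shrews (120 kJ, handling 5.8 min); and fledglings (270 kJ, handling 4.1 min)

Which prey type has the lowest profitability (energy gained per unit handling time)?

Profitability E/h (kJ/min): mice = 34/5.4 = 6.3, small lizards = 160/4.8 = 33.3, shrews = 120/5.8 = 20.7, fledglings = 270/4.1 = 65.9.
Ranked: fledglings > small lizards > shrews > mice.

mice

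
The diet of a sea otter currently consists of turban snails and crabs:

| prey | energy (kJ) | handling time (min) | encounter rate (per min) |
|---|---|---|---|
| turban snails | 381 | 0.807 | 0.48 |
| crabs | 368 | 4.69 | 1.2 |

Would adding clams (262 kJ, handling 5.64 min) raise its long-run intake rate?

Intake rate on the current diet: R = (0.48×381 + 1.2×368) / (1 + 0.48×0.807 + 1.2×4.69) = 624.5/7.015 = 89.02 kJ/min.
clams: E/h = 262/5.64 = 46.45 kJ/min.
46.45 < 89.02, so adding clams would lower the average — exclude it.

No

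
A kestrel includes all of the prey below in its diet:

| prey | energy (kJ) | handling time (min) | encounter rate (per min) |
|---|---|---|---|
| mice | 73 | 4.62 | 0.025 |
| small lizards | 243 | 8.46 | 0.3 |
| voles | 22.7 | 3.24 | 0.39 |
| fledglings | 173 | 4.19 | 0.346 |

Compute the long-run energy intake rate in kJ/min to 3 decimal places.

Energy encountered per unit search time: 0.025×73 + 0.3×243 + 0.39×22.7 + 0.346×173 = 143.4 kJ/min.
Handling time per unit search time: 0.025×4.62 + 0.3×8.46 + 0.39×3.24 + 0.346×4.19 = 5.367.
Rate = 143.4/(1 + 5.367) = 22.53 kJ/min.

22.529 kJ/min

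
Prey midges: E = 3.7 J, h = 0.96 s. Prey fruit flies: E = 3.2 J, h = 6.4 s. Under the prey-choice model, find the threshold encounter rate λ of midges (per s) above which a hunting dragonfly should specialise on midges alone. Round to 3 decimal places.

At the threshold, the rate on midges alone equals the profitability of fruit flies: λ·3.7/(1 + λ·0.96) = 3.2/6.4 = 0.5.
Rearranging, λ(3.7 − 0.5×0.96) = 0.5, so λ = 0.5/3.22 = 0.1553 per s.

0.155 per s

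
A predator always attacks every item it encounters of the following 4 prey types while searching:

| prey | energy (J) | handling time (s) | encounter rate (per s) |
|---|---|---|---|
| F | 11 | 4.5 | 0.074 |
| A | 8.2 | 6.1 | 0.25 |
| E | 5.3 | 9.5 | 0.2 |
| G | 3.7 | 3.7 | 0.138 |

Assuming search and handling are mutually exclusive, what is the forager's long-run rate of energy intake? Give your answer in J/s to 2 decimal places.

R = Σλ_iE_i / (1 + Σλ_ih_i)
Numerator: 0.074×11 + 0.25×8.2 + 0.2×5.3 + 0.138×3.7 = 4.435
Denominator: 1 + 0.074×4.5 + 0.25×6.1 + 0.2×9.5 + 0.138×3.7 = 5.269
R = 4.435/5.269 = 0.8417 J/s

0.84 J/s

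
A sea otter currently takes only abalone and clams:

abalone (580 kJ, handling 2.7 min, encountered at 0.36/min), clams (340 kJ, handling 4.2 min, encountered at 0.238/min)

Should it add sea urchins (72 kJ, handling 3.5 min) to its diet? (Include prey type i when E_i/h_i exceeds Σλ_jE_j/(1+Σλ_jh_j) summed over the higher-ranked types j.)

On abalone and clams alone, R = ΣλE/(1+Σλh) = 289.7/2.972 = 97.5 kJ/min.
Profitability of sea urchins: 72/3.5 = 20.57 kJ/min.
Since 20.57 < R, time spent handling sea urchins is better spent searching.

No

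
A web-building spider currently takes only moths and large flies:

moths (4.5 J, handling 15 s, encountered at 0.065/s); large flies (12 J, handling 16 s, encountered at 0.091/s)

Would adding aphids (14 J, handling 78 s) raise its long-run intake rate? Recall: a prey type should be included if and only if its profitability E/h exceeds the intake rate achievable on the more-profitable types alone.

No

Current rate: (0.065×4.5 + 0.091×12)/(1 + 0.065×15 + 0.091×16) = 0.4035 J/s.
aphids: E/h = 14/78 = 0.1795 J/s.
0.1795 < 0.4035, so adding aphids would lower the average — exclude it.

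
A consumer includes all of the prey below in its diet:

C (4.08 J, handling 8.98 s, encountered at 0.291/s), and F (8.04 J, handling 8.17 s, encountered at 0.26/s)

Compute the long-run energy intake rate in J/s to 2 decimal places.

0.57 J/s

R = (0.291×4.08 + 0.26×8.04) / (1 + 0.291×8.98 + 0.26×8.17) = 3.278/5.737 = 0.5713 J/s.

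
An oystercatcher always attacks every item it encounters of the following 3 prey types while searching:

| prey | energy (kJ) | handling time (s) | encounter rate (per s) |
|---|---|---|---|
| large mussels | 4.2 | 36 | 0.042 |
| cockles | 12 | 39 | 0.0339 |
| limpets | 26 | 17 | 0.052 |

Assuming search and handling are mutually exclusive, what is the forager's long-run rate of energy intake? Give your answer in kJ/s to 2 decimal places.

0.41 kJ/s

Energy encountered per unit search time: 0.042×4.2 + 0.0339×12 + 0.052×26 = 1.935 kJ/s.
Handling time per unit search time: 0.042×36 + 0.0339×39 + 0.052×17 = 3.718.
Rate = 1.935/(1 + 3.718) = 0.4102 kJ/s.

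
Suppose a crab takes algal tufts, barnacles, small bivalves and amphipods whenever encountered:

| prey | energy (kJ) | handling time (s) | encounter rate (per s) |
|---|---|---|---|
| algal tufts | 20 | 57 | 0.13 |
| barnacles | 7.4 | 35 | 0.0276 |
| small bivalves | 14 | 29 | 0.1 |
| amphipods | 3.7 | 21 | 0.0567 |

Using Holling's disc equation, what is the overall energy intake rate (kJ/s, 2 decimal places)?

R = Σλ_iE_i / (1 + Σλ_ih_i)
Numerator: 0.13×20 + 0.0276×7.4 + 0.1×14 + 0.0567×3.7 = 4.414
Denominator: 1 + 0.13×57 + 0.0276×35 + 0.1×29 + 0.0567×21 = 13.47
R = 4.414/13.47 = 0.3278 kJ/s

0.33 kJ/s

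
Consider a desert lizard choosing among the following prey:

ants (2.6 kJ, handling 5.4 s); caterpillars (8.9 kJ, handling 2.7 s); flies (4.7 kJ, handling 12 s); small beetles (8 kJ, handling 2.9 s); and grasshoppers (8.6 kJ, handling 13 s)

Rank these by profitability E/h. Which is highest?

Profitability E/h (kJ/s): ants = 2.6/5.4 = 0.481, caterpillars = 8.9/2.7 = 3.3, flies = 4.7/12 = 0.392, small beetles = 8/2.9 = 2.76, grasshoppers = 8.6/13 = 0.662.
Ranked: caterpillars > small beetles > grasshoppers > ants > flies.

caterpillars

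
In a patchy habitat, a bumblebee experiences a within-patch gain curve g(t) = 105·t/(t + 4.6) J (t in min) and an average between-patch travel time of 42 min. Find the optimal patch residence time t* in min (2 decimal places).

13.90 min

Optimal t* satisfies g'(t*) = g(t*)/(T + t*).
g'(t) = 105·4.6/(t + 4.6)². Setting 105·4.6/(t+4.6)² = 105t/[(t+4.6)(42+t)] gives 4.6(42+t) = t(t+4.6), so t² = 4.6×42 = 193.2.
t* = √193.2 = 13.9 min.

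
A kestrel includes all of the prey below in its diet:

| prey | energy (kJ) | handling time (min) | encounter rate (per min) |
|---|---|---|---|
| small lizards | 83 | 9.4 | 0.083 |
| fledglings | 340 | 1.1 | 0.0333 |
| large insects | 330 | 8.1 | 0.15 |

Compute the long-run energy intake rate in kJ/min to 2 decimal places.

Energy encountered per unit search time: 0.083×83 + 0.0333×340 + 0.15×330 = 67.71 kJ/min.
Handling time per unit search time: 0.083×9.4 + 0.0333×1.1 + 0.15×8.1 = 2.032.
Rate = 67.71/(1 + 2.032) = 22.33 kJ/min.

22.33 kJ/min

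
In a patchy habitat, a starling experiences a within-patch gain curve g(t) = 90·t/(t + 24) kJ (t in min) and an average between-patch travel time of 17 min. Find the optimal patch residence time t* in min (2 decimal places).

20.20 min

Maximise g(t)/(T+t): set derivative to zero → g'(t)(T+t) = g(t).
g'(t) = 90·24/(t + 24)². Setting 90·24/(t+24)² = 90t/[(t+24)(17+t)] gives 24(17+t) = t(t+24), so t² = 24×17 = 408.
t* = √408 = 20.2 min.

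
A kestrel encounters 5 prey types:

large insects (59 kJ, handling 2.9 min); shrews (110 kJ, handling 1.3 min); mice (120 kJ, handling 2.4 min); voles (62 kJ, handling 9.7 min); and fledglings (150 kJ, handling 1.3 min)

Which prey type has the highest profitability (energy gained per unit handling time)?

Profitability E/h (kJ/min): large insects = 59/2.9 = 20.3, shrews = 110/1.3 = 84.6, mice = 120/2.4 = 50, voles = 62/9.7 = 6.39, fledglings = 150/1.3 = 115.
Ranked: fledglings > shrews > mice > large insects > voles.

fledglings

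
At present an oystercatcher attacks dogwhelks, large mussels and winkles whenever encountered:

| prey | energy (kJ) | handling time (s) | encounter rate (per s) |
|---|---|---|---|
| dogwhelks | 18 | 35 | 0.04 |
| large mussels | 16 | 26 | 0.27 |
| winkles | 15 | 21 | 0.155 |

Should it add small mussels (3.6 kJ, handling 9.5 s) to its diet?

No

Intake rate on the current diet: R = (0.04×18 + 0.27×16 + 0.155×15) / (1 + 0.04×35 + 0.27×26 + 0.155×21) = 7.365/12.68 = 0.5811 kJ/s.
Profitability of small mussels: 3.6/9.5 = 0.3789 kJ/s.
0.3789 < 0.5811, so adding small mussels would lower the average — exclude it.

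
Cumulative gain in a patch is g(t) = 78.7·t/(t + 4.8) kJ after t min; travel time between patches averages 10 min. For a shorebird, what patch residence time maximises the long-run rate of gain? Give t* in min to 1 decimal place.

6.9 min

Optimal t* satisfies g'(t*) = g(t*)/(T + t*).
g'(t) = 78.7·4.8/(t + 4.8)². Setting 78.7·4.8/(t+4.8)² = 78.7t/[(t+4.8)(10+t)] gives 4.8(10+t) = t(t+4.8), so t² = 4.8×10 = 48.
t* = √48 = 6.928 min.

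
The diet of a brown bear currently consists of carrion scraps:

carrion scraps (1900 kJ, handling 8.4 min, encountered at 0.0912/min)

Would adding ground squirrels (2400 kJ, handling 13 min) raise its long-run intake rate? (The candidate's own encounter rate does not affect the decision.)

Yes

On carrion scraps alone, R = ΣλE/(1+Σλh) = 173.3/1.766 = 98.12 kJ/min.
Profitability of ground squirrels: 2400/13 = 184.6 kJ/min.
184.6 > 98.12, so adding ground squirrels raises the average — include it.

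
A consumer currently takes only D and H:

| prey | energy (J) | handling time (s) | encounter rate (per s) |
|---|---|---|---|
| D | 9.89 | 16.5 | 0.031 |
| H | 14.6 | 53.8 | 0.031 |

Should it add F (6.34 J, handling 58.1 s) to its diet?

Current rate: (0.031×9.89 + 0.031×14.6)/(1 + 0.031×16.5 + 0.031×53.8) = 0.2388 J/s.
Profitability of F: 6.34/58.1 = 0.1091 J/s.
0.1091 < 0.2388, so adding F would lower the average — exclude it.

No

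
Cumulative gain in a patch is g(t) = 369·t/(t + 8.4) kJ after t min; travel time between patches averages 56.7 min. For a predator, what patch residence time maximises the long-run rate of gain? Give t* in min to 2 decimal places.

21.82 min

Optimal t* satisfies g'(t*) = g(t*)/(T + t*).
g'(t) = 369·8.4/(t + 8.4)². Setting 369·8.4/(t+8.4)² = 369t/[(t+8.4)(56.7+t)] gives 8.4(56.7+t) = t(t+8.4), so t² = 8.4×56.7 = 476.3.
t* = √476.3 = 21.82 min.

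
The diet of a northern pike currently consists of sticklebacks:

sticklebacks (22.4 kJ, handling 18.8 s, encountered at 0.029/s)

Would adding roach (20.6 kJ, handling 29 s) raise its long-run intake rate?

Current rate: (0.029×22.4)/(1 + 0.029×18.8) = 0.4204 kJ/s.
Profitability of roach: 20.6/29 = 0.7103 kJ/s.
0.7103 > 0.4204, so adding roach raises the average — include it.

Yes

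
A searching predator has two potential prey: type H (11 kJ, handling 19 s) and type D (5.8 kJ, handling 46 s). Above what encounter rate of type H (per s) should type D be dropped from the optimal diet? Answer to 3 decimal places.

0.015 per s

At the threshold, the rate on type H alone equals the profitability of type D: λ·11/(1 + λ·19) = 5.8/46 = 0.1261.
Rearranging, λ(11 − 0.1261×19) = 0.1261, so λ = 0.1261/8.604 = 0.01465 per s.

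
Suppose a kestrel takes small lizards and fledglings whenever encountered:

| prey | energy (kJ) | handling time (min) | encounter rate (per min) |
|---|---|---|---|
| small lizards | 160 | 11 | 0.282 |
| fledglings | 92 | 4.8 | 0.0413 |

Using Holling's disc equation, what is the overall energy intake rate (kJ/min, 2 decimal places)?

R = Σλ_iE_i / (1 + Σλ_ih_i)
Numerator: 0.282×160 + 0.0413×92 = 48.92
Denominator: 1 + 0.282×11 + 0.0413×4.8 = 4.3
R = 48.92/4.3 = 11.38 kJ/min

11.38 kJ/min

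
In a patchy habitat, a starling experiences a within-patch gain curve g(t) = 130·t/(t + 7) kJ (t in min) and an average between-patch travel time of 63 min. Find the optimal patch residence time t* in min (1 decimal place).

By the marginal value theorem, leave when the instantaneous gain rate g'(t) equals the habitat-wide average g(t)/(T + t).
g'(t) = 130·7/(t + 7)². Setting 130·7/(t+7)² = 130t/[(t+7)(63+t)] gives 7(63+t) = t(t+7), so t² = 7×63 = 441.
t* = √441 = 21 min.

21.0 min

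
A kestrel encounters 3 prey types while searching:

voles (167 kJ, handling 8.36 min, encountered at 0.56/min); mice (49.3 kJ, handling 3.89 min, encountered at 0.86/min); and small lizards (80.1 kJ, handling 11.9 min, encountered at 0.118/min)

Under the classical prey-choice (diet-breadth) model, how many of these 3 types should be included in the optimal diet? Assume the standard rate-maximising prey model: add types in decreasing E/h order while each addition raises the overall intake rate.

1

Rank by E/h (kJ/min): voles 20, mice 12.7, small lizards 6.73. Include each in turn until the next type's E/h falls below the running intake rate.
Rate on top 1: 16.46. mice: 12.7 < 16.46 → exclude; stop.
Optimal diet: voles — 1 of 3 types.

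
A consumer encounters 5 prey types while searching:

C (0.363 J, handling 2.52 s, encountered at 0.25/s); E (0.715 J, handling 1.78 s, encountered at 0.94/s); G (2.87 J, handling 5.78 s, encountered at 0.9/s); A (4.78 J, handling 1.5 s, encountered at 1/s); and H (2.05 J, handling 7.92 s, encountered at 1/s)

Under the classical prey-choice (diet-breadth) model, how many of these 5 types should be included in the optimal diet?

Profitabilities (E/h, J/s): A 3.19, G 0.497, E 0.402, H 0.259, C 0.144. Add prey in this order while the next type's profitability exceeds the intake rate on those already taken.
Rate on top 1: 1.912. G: 0.497 < 1.912 → exclude; stop.
Optimal diet: A — 1 of 5 types.

1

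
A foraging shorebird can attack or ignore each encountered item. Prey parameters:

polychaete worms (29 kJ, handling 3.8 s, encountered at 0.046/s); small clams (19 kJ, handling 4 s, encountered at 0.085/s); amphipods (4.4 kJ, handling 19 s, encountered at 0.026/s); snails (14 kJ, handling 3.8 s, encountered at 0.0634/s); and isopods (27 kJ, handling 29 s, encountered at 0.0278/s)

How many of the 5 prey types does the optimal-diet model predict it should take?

3

E/h in descending order: polychaete worms 7.63, small clams 4.75, snails 3.68, isopods 0.931, amphipods 0.232 kJ/s. The optimal diet is the largest prefix of this list for which every included type satisfies E_i/h_i > R on the types above it.
Rate on top 1: 1.136. small clams: 4.75 > 1.136 → include.
Rate on top 2: 1.947. snails: 3.68 > 1.947 → include.
Rate on top 3: 2.185. isopods: 0.931 < 2.185 → exclude; stop.
Optimal diet: polychaete worms, small clams, snails — 3 of 5 types.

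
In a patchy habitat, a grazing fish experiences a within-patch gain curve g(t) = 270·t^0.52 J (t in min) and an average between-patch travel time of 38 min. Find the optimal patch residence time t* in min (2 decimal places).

41.17 min

Maximise g(t)/(T+t): set derivative to zero → g'(t)(T+t) = g(t).
g'(t) = 0.52·270·t^-0.48. Setting 0.52·270·t^-0.48 = 270·t^0.52/(38+t) gives 0.52(38+t) = t, so 0.48·t = 0.52×38.
t* = 0.52×38/0.48 = 41.17 min.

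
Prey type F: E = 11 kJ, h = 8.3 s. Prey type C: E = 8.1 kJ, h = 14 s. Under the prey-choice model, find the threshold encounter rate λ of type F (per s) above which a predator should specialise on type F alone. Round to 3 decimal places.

0.093 per s

The zero-one rule: include type C iff E₂/h₂ > λE₁/(1+λh₁). Equality gives the switch point.
λE₁h₂ = E₂ + λE₂h₁ ⇒ λ = E₂/(E₁h₂ − E₂h₁) = 8.1/(154 − 67.23) = 0.09335 per s.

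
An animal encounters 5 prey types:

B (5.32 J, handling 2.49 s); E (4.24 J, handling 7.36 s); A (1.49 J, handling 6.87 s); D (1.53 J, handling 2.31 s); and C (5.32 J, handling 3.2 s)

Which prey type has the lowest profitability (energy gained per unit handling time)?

In descending order of E/h:
B: 5.32/2.49 = 2.14 J/s
C: 5.32/3.2 = 1.66 J/s
D: 1.53/2.31 = 0.662 J/s
E: 4.24/7.36 = 0.576 J/s
A: 1.49/6.87 = 0.217 J/s

A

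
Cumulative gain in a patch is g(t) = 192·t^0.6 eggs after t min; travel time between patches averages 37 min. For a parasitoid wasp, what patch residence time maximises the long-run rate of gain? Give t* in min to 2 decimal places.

Optimal t* satisfies g'(t*) = g(t*)/(T + t*).
g'(t) = 0.6·192·t^-0.4. Setting 0.6·192·t^-0.4 = 192·t^0.6/(37+t) gives 0.6(37+t) = t, so 0.40·t = 0.6×37.
t* = 0.6×37/0.40 = 55.5 min.

55.50 min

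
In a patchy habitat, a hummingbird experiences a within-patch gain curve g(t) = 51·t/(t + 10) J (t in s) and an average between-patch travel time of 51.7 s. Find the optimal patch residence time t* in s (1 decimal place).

22.7 s

Maximise g(t)/(T+t): set derivative to zero → g'(t)(T+t) = g(t).
g'(t) = 51·10/(t + 10)². Setting 51·10/(t+10)² = 51t/[(t+10)(51.7+t)] gives 10(51.7+t) = t(t+10), so t² = 10×51.7 = 517.
t* = √517 = 22.74 s.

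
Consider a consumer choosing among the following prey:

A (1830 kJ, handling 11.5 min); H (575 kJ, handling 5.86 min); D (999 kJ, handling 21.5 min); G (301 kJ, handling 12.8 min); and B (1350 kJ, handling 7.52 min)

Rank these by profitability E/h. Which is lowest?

G

In descending order of E/h:
B: 1350/7.52 = 180 kJ/min
A: 1830/11.5 = 159 kJ/min
H: 575/5.86 = 98.1 kJ/min
D: 999/21.5 = 46.5 kJ/min
G: 301/12.8 = 23.5 kJ/min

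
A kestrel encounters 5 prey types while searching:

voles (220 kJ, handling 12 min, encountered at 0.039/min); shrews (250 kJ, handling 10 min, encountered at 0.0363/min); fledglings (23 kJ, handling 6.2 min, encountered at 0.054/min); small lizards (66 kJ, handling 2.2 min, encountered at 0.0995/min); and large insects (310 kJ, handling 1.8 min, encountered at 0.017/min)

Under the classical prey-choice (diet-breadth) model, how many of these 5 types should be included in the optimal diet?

Profitabilities (E/h, kJ/min): large insects 172, small lizards 30, shrews 25, voles 18.3, fledglings 3.71. Add prey in this order while the next type's profitability exceeds the intake rate on those already taken.
Rate on top 1: 5.114. small lizards: 30 > 5.114 → include.
Rate on top 2: 9.473. shrews: 25 > 9.473 → include.
Rate on top 3: 12.97. voles: 18.3 > 12.97 → include.
Rate on top 4: 14.18. fledglings: 3.71 < 14.18 → exclude; stop.
Optimal diet: large insects, small lizards, shrews, voles — 4 of 5 types.

4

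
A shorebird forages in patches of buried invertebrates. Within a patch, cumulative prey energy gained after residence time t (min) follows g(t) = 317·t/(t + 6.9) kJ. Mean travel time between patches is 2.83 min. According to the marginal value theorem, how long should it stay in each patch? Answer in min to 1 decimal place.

4.4 min

By the marginal value theorem, leave when the instantaneous gain rate g'(t) equals the habitat-wide average g(t)/(T + t).
g'(t) = 317·6.9/(t + 6.9)². Setting 317·6.9/(t+6.9)² = 317t/[(t+6.9)(2.83+t)] gives 6.9(2.83+t) = t(t+6.9), so t² = 6.9×2.83 = 19.53.
t* = √19.53 = 4.419 min.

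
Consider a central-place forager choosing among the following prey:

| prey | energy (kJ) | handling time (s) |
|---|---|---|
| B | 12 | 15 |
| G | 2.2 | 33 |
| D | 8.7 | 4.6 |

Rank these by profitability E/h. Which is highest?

D

Profitability E/h (kJ/s): B = 12/15 = 0.8, G = 2.2/33 = 0.0667, D = 8.7/4.6 = 1.89.
Ranked: D > B > G.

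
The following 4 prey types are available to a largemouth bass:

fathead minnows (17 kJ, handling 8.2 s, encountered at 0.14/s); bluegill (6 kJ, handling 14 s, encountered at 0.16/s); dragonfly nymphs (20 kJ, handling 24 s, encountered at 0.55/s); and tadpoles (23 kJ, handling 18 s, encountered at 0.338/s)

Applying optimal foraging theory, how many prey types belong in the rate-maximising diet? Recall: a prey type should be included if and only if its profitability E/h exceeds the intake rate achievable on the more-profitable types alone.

E/h in descending order: fathead minnows 2.07, tadpoles 1.28, dragonfly nymphs 0.833, bluegill 0.429 kJ/s. The optimal diet is the largest prefix of this list for which every included type satisfies E_i/h_i > R on the types above it.
Rate on top 1: 1.108. tadpoles: 1.28 > 1.108 → include.
Rate on top 2: 1.233. dragonfly nymphs: 0.833 < 1.233 → exclude; stop.
Optimal diet: fathead minnows, tadpoles — 2 of 4 types.

2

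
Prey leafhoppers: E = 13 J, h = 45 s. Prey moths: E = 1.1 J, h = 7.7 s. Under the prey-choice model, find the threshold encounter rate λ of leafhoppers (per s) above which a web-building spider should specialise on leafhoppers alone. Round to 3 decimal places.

0.022 per s

At the threshold, the rate on leafhoppers alone equals the profitability of moths: λ·13/(1 + λ·45) = 1.1/7.7 = 0.1429.
Rearranging, λ(13 − 0.1429×45) = 0.1429, so λ = 0.1429/6.571 = 0.02174 per s.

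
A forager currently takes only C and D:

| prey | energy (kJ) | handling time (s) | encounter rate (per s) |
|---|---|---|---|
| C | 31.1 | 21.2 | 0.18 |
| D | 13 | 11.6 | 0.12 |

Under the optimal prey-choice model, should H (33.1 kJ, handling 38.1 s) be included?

No

Current rate: (0.18×31.1 + 0.12×13)/(1 + 0.18×21.2 + 0.12×11.6) = 1.153 kJ/s.
Profitability of H: 33.1/38.1 = 0.8688 kJ/s.
Since 0.8688 < R, time spent handling H is better spent searching.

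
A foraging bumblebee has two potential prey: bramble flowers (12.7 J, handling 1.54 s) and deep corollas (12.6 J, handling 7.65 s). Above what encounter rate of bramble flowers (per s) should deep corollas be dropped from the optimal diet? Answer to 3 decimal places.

The zero-one rule: include deep corollas iff E₂/h₂ > λE₁/(1+λh₁). Equality gives the switch point.
λE₁h₂ = E₂ + λE₂h₁ ⇒ λ = E₂/(E₁h₂ − E₂h₁) = 12.6/(97.16 − 19.4) = 0.1621 per s.

0.162 per s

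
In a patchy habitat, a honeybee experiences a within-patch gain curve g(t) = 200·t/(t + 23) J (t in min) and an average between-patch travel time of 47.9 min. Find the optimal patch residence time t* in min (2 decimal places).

33.19 min

Maximise g(t)/(T+t): set derivative to zero → g'(t)(T+t) = g(t).
g'(t) = 200·23/(t + 23)². Setting 200·23/(t+23)² = 200t/[(t+23)(47.9+t)] gives 23(47.9+t) = t(t+23), so t² = 23×47.9 = 1102.
t* = √1102 = 33.19 min.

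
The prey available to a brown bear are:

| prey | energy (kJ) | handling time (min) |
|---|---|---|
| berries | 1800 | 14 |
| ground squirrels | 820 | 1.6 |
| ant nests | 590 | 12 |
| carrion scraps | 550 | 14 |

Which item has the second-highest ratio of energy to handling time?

In descending order of E/h:
ground squirrels: 820/1.6 = 512 kJ/min
berries: 1800/14 = 129 kJ/min
ant nests: 590/12 = 49.2 kJ/min
carrion scraps: 550/14 = 39.3 kJ/min

berries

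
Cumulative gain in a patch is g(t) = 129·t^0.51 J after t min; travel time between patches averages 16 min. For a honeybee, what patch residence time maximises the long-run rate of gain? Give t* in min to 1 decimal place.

16.7 min

By the marginal value theorem, leave when the instantaneous gain rate g'(t) equals the habitat-wide average g(t)/(T + t).
g'(t) = 0.51·129·t^-0.49. Setting 0.51·129·t^-0.49 = 129·t^0.51/(16+t) gives 0.51(16+t) = t, so 0.49·t = 0.51×16.
t* = 0.51×16/0.49 = 16.65 min.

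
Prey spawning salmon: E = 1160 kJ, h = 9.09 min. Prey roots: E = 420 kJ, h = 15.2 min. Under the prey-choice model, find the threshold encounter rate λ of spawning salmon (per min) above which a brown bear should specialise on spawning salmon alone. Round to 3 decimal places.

0.030 per min

Drop roots once their profitability E₂/h₂ falls below the rate achievable on spawning salmon alone: E₂/h₂ = λE₁/(1 + λh₁).
Solve for λ: λE₁h₂ = E₂(1 + λh₁) → λ(E₁h₂ − E₂h₁) = E₂ → λ = E₂/(E₁h₂ − E₂h₁).
λ = 420/(1160×15.2 − 420×9.09) = 420/1.381e+04 = 0.0304 per min.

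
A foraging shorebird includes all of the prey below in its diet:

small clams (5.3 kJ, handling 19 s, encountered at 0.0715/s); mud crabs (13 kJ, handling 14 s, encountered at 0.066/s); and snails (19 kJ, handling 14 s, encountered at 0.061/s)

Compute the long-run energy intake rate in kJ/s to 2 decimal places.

R = (0.0715×5.3 + 0.066×13 + 0.061×19) / (1 + 0.0715×19 + 0.066×14 + 0.061×14) = 2.396/4.136 = 0.5792 kJ/s.

0.58 kJ/s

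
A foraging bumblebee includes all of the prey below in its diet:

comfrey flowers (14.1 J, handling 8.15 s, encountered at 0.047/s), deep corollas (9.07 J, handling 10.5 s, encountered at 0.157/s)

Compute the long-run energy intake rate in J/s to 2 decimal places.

R = Σλ_iE_i / (1 + Σλ_ih_i)
Numerator: 0.047×14.1 + 0.157×9.07 = 2.087
Denominator: 1 + 0.047×8.15 + 0.157×10.5 = 3.032
R = 2.087/3.032 = 0.6883 J/s

0.69 J/s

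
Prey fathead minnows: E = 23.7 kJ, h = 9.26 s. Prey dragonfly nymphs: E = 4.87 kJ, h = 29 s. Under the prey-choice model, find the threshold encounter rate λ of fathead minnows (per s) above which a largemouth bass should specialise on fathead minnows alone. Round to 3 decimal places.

0.008 per s

Drop dragonfly nymphs once their profitability E₂/h₂ falls below the rate achievable on fathead minnows alone: E₂/h₂ = λE₁/(1 + λh₁).
Solve for λ: λE₁h₂ = E₂(1 + λh₁) → λ(E₁h₂ − E₂h₁) = E₂ → λ = E₂/(E₁h₂ − E₂h₁).
λ = 4.87/(23.7×29 − 4.87×9.26) = 4.87/642.2 = 0.007583 per s.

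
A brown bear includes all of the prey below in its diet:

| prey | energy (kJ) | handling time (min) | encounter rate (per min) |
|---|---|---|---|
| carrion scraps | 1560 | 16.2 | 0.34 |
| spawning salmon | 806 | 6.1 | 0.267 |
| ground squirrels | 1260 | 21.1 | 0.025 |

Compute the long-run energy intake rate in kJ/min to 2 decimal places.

89.69 kJ/min

R = (0.34×1560 + 0.267×806 + 0.025×1260) / (1 + 0.34×16.2 + 0.267×6.1 + 0.025×21.1) = 777.1/8.664 = 89.69 kJ/min.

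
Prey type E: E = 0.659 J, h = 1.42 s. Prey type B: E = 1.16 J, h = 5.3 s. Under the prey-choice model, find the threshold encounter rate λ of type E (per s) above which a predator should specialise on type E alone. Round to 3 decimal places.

0.629 per s

The zero-one rule: include type B iff E₂/h₂ > λE₁/(1+λh₁). Equality gives the switch point.
λE₁h₂ = E₂ + λE₂h₁ ⇒ λ = E₂/(E₁h₂ − E₂h₁) = 1.16/(3.493 − 1.647) = 0.6286 per s.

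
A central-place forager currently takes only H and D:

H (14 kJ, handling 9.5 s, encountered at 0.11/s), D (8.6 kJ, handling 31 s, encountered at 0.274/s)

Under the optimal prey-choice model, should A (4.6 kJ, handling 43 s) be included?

No

Intake rate on the current diet: R = (0.11×14 + 0.274×8.6) / (1 + 0.11×9.5 + 0.274×31) = 3.896/10.54 = 0.3697 kJ/s.
A: E/h = 4.6/43 = 0.107 kJ/s.
0.107 < 0.3697, so adding A would lower the average — exclude it.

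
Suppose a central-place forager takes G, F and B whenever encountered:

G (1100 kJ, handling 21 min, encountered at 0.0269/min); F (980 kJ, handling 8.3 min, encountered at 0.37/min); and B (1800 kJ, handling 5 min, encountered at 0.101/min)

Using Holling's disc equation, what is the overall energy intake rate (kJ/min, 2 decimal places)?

R = (0.0269×1100 + 0.37×980 + 0.101×1800) / (1 + 0.0269×21 + 0.37×8.3 + 0.101×5) = 574/5.141 = 111.7 kJ/min.

111.65 kJ/min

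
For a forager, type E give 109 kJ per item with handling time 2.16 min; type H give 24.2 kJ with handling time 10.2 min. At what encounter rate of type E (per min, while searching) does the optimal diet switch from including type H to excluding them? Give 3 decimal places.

0.023 per min

The zero-one rule: include type H iff E₂/h₂ > λE₁/(1+λh₁). Equality gives the switch point.
λE₁h₂ = E₂ + λE₂h₁ ⇒ λ = E₂/(E₁h₂ − E₂h₁) = 24.2/(1112 − 52.27) = 0.02284 per min.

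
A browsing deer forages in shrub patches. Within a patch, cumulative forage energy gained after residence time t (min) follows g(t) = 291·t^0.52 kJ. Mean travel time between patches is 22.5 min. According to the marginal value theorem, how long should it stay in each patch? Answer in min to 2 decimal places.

Optimal t* satisfies g'(t*) = g(t*)/(T + t*).
g'(t) = 0.52·291·t^-0.48. Setting 0.52·291·t^-0.48 = 291·t^0.52/(22.5+t) gives 0.52(22.5+t) = t, so 0.48·t = 0.52×22.5.
t* = 0.52×22.5/0.48 = 24.38 min.

24.38 min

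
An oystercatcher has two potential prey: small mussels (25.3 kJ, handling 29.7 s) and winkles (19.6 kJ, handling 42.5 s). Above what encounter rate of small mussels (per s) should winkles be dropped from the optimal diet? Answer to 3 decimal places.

0.040 per s

The zero-one rule: include winkles iff E₂/h₂ > λE₁/(1+λh₁). Equality gives the switch point.
λE₁h₂ = E₂ + λE₂h₁ ⇒ λ = E₂/(E₁h₂ − E₂h₁) = 19.6/(1075 − 582.1) = 0.03975 per s.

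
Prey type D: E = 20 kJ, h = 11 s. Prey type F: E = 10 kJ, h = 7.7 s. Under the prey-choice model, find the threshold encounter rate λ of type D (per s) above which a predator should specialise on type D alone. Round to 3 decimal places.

Drop type F once their profitability E₂/h₂ falls below the rate achievable on type D alone: E₂/h₂ = λE₁/(1 + λh₁).
Solve for λ: λE₁h₂ = E₂(1 + λh₁) → λ(E₁h₂ − E₂h₁) = E₂ → λ = E₂/(E₁h₂ − E₂h₁).
λ = 10/(20×7.7 − 10×11) = 10/44 = 0.2273 per s.

0.227 per s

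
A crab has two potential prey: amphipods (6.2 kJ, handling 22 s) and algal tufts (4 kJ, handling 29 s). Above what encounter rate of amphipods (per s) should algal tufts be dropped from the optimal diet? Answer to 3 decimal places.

0.044 per s

At the threshold, the rate on amphipods alone equals the profitability of algal tufts: λ·6.2/(1 + λ·22) = 4/29 = 0.1379.
Rearranging, λ(6.2 − 0.1379×22) = 0.1379, so λ = 0.1379/3.166 = 0.04357 per s.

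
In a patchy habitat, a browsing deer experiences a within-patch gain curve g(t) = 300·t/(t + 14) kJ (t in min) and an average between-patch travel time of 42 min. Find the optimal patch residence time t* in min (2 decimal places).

24.25 min

Maximise g(t)/(T+t): set derivative to zero → g'(t)(T+t) = g(t).
g'(t) = 300·14/(t + 14)². Setting 300·14/(t+14)² = 300t/[(t+14)(42+t)] gives 14(42+t) = t(t+14), so t² = 14×42 = 588.
t* = √588 = 24.25 min.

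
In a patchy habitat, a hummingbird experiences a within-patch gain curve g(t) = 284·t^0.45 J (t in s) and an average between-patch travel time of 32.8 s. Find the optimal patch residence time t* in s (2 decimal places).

Maximise g(t)/(T+t): set derivative to zero → g'(t)(T+t) = g(t).
g'(t) = 0.45·284·t^-0.55. Setting 0.45·284·t^-0.55 = 284·t^0.45/(32.8+t) gives 0.45(32.8+t) = t, so 0.55·t = 0.45×32.8.
t* = 0.45×32.8/0.55 = 26.84 s.

26.84 s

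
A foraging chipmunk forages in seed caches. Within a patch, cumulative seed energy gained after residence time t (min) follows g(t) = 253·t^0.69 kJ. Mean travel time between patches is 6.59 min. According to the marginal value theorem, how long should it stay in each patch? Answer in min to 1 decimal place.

14.7 min

Maximise g(t)/(T+t): set derivative to zero → g'(t)(T+t) = g(t).
g'(t) = 0.69·253·t^-0.31. Setting 0.69·253·t^-0.31 = 253·t^0.69/(6.59+t) gives 0.69(6.59+t) = t, so 0.31·t = 0.69×6.59.
t* = 0.69×6.59/0.31 = 14.67 min.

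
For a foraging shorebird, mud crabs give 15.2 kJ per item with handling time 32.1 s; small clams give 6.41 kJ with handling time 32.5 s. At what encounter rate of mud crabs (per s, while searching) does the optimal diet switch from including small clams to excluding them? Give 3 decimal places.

Drop small clams once their profitability E₂/h₂ falls below the rate achievable on mud crabs alone: E₂/h₂ = λE₁/(1 + λh₁).
Solve for λ: λE₁h₂ = E₂(1 + λh₁) → λ(E₁h₂ − E₂h₁) = E₂ → λ = E₂/(E₁h₂ − E₂h₁).
λ = 6.41/(15.2×32.5 − 6.41×32.1) = 6.41/288.2 = 0.02224 per s.

0.022 per s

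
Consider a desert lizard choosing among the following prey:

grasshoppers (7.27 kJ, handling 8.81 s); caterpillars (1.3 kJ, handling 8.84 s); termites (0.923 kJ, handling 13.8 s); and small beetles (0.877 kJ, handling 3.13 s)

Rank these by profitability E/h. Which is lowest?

termites

In descending order of E/h:
grasshoppers: 7.27/8.81 = 0.825 kJ/s
small beetles: 0.877/3.13 = 0.28 kJ/s
caterpillars: 1.3/8.84 = 0.147 kJ/s
termites: 0.923/13.8 = 0.0669 kJ/s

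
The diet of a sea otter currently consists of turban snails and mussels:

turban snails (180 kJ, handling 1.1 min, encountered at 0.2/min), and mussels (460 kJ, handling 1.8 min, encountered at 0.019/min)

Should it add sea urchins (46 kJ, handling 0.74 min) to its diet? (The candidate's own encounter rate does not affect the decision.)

Intake rate on the current diet: R = (0.2×180 + 0.019×460) / (1 + 0.2×1.1 + 0.019×1.8) = 44.74/1.254 = 35.67 kJ/min.
Profitability of sea urchins: 46/0.74 = 62.16 kJ/min.
Since 62.16 > R, including sea urchins increases the long-run rate.

Yes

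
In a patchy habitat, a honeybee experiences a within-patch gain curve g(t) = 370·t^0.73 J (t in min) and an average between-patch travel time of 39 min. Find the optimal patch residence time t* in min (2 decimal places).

105.44 min

By the marginal value theorem, leave when the instantaneous gain rate g'(t) equals the habitat-wide average g(t)/(T + t).
g'(t) = 0.73·370·t^-0.27. Setting 0.73·370·t^-0.27 = 370·t^0.73/(39+t) gives 0.73(39+t) = t, so 0.27·t = 0.73×39.
t* = 0.73×39/0.27 = 105.4 min.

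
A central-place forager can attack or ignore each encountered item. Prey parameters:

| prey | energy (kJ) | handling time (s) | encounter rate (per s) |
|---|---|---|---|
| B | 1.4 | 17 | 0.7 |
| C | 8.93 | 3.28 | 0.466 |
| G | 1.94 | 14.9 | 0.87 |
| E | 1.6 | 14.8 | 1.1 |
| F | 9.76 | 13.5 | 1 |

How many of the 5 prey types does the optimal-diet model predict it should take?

Rank by E/h (kJ/s): C 2.72, F 0.723, G 0.13, E 0.108, B 0.0824. Include each in turn until the next type's E/h falls below the running intake rate.
Rate on top 1: 1.646. F: 0.723 < 1.646 → exclude; stop.
Optimal diet: C — 1 of 5 types.

1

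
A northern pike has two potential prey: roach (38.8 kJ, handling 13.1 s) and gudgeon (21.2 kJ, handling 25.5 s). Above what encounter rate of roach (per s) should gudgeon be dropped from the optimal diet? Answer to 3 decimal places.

Drop gudgeon once their profitability E₂/h₂ falls below the rate achievable on roach alone: E₂/h₂ = λE₁/(1 + λh₁).
Solve for λ: λE₁h₂ = E₂(1 + λh₁) → λ(E₁h₂ − E₂h₁) = E₂ → λ = E₂/(E₁h₂ − E₂h₁).
λ = 21.2/(38.8×25.5 − 21.2×13.1) = 21.2/711.7 = 0.02979 per s.

0.030 per s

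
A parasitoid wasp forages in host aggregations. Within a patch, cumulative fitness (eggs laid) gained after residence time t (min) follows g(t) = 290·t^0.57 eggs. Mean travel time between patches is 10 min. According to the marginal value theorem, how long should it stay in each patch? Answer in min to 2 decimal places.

Maximise g(t)/(T+t): set derivative to zero → g'(t)(T+t) = g(t).
g'(t) = 0.57·290·t^-0.43. Setting 0.57·290·t^-0.43 = 290·t^0.57/(10+t) gives 0.57(10+t) = t, so 0.43·t = 0.57×10.
t* = 0.57×10/0.43 = 13.26 min.

13.26 min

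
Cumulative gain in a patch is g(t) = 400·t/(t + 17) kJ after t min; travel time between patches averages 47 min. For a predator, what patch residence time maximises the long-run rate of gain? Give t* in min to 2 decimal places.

28.27 min

Maximise g(t)/(T+t): set derivative to zero → g'(t)(T+t) = g(t).
g'(t) = 400·17/(t + 17)². Setting 400·17/(t+17)² = 400t/[(t+17)(47+t)] gives 17(47+t) = t(t+17), so t² = 17×47 = 799.
t* = √799 = 28.27 min.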